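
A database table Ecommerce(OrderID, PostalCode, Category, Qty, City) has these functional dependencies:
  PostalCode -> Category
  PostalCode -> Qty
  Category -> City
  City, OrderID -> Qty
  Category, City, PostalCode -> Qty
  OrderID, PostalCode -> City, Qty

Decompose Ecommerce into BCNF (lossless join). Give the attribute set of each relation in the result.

Candidate key of the original relation: {OrderID, PostalCode}.
{Category, City, OrderID, PostalCode, Qty}: {PostalCode} determines {Category, City, PostalCode, Qty} here but is not a superkey — split on PostalCode -> Category, City, Qty, giving {Category, City, PostalCode, Qty} and {OrderID, PostalCode}.
{Category, City, PostalCode, Qty}: {Category} determines {Category, City} here but is not a superkey — split on Category -> City, giving {Category, City} and {Category, PostalCode, Qty}.
{Category, City} has no BCNF violation.
{Category, PostalCode, Qty} has no BCNF violation.
{OrderID, PostalCode} has no BCNF violation.

{Category, City}; {Category, PostalCode, Qty}; {OrderID, PostalCode}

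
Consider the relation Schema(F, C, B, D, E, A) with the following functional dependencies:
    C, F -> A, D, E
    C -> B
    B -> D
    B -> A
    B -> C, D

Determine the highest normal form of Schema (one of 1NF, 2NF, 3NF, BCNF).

1NF

Candidate keys: {B, F}, {C, F}. Prime attributes: {B, C, F}.
For C -> B we have {C}⁺ = {A, B, C, D}; {C} is not a superkey, so BCNF fails.
Because {D} is non-prime and the left side of B -> D is not a superkey, the relation is not in 3NF.
The proper key subset {B} of {B, F} determines non-prime {A, D}, so the relation is not even in 2NF.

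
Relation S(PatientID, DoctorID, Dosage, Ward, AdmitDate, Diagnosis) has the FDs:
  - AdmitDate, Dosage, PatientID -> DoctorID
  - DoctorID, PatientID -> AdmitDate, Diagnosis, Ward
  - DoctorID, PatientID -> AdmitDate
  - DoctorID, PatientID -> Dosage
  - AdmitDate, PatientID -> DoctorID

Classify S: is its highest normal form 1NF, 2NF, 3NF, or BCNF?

Candidate keys: {AdmitDate, PatientID}, {DoctorID, PatientID}. Prime attributes: {AdmitDate, DoctorID, PatientID}.
Every FD has a superkey on the left, so the relation is in BCNF.

BCNF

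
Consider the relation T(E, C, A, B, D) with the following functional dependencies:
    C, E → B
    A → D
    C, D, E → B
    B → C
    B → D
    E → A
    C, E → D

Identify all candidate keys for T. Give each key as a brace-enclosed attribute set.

{B, E}, {C, E}

{E} never appears on the right of any FD, so every key must include it.
{B, E}⁺ = {A, B, C, D, E} — all of the relation — so {B, E} is a candidate key.
{C, E}⁺ = {A, B, C, D, E} — all of the relation — so {C, E} is a candidate key.
No proper subset of any of these is a key, and no other minimal superkey exists.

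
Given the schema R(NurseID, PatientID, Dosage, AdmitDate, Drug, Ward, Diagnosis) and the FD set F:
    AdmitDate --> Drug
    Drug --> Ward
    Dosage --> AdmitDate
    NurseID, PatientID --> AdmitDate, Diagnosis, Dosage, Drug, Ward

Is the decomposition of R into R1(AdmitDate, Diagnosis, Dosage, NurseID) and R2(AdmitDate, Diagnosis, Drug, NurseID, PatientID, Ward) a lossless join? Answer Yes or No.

Common attributes: {AdmitDate, Diagnosis, NurseID}; their closure is {AdmitDate, Diagnosis, Drug, NurseID, Ward}.
Neither R1 nor R2 is contained in that closure, so the decomposition is lossy.

No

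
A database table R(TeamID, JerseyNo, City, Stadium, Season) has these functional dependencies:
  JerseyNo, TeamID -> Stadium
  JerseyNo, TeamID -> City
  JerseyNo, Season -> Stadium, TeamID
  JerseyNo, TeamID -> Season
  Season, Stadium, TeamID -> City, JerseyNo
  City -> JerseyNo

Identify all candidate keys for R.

{City, Season}⁺ = {City, JerseyNo, Season, Stadium, TeamID}, which is every attribute, so {City, Season} is a candidate key.
{City, TeamID}⁺ = {City, JerseyNo, Season, Stadium, TeamID}, which is every attribute, so {City, TeamID} is a candidate key.
{JerseyNo, Season}⁺ = {City, JerseyNo, Season, Stadium, TeamID}, which is every attribute, so {JerseyNo, Season} is a candidate key.
{JerseyNo, TeamID}⁺ = {City, JerseyNo, Season, Stadium, TeamID}, which is every attribute, so {JerseyNo, TeamID} is a candidate key.
{Season, Stadium, TeamID}⁺ = {City, JerseyNo, Season, Stadium, TeamID}, which is every attribute, so {Season, Stadium, TeamID} is a candidate key.
These are minimal and exhaustive — every other superkey contains one of them.

{City, Season}, {City, TeamID}, {JerseyNo, Season}, {JerseyNo, TeamID}, {Season, Stadium, TeamID}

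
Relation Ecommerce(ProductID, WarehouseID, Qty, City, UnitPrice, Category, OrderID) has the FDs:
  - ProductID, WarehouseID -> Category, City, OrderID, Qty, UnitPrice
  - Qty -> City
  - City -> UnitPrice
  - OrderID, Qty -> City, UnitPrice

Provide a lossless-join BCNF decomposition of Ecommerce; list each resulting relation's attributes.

{Category, OrderID, ProductID, Qty, WarehouseID}; {City, Qty}; {City, UnitPrice}

Candidate key of the original relation: {ProductID, WarehouseID}.
Within {Category, City, OrderID, ProductID, Qty, UnitPrice, WarehouseID}: {Qty}⁺ ∩ {Category, City, OrderID, ProductID, Qty, UnitPrice, WarehouseID} = {City, Qty, UnitPrice}, not the whole set, so Qty -> City, UnitPrice violates BCNF; decompose into {City, Qty, UnitPrice} and {Category, OrderID, ProductID, Qty, WarehouseID}.
Within {City, Qty, UnitPrice}: {City}⁺ ∩ {City, Qty, UnitPrice} = {City, UnitPrice}, not the whole set, so City -> UnitPrice violates BCNF; decompose into {City, UnitPrice} and {City, Qty}.
{City, UnitPrice} has no BCNF violation.
{City, Qty} has no BCNF violation.
{Category, OrderID, ProductID, Qty, WarehouseID} has no BCNF violation.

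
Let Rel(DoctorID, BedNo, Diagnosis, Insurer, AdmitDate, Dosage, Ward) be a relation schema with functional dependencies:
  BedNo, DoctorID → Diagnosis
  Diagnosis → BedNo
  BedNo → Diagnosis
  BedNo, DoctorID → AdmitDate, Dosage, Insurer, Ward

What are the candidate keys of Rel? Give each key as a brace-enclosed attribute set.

{BedNo, DoctorID}, {Diagnosis, DoctorID}

Attributes never on any right-hand side: {DoctorID} — every candidate key must contain it.
{BedNo, DoctorID}⁺ = {AdmitDate, BedNo, Diagnosis, DoctorID, Dosage, Insurer, Ward}, which is every attribute, so {BedNo, DoctorID} is a candidate key.
{Diagnosis, DoctorID}⁺ = {AdmitDate, BedNo, Diagnosis, DoctorID, Dosage, Insurer, Ward}, which is every attribute, so {Diagnosis, DoctorID} is a candidate key.
No proper subset of any of these is a key, and no other minimal superkey exists.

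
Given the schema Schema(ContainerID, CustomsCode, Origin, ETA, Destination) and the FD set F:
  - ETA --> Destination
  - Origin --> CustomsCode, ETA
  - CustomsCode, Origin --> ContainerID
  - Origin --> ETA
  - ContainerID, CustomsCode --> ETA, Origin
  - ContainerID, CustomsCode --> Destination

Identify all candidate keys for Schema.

{ContainerID, CustomsCode}, {Origin}

{Origin} is a candidate key since {Origin}⁺ = {ContainerID, CustomsCode, Destination, ETA, Origin} covers every attribute.
{ContainerID, CustomsCode} is a candidate key since {ContainerID, CustomsCode}⁺ = {ContainerID, CustomsCode, Destination, ETA, Origin} covers every attribute.
Any other superkey properly contains one of these, so there are no further candidate keys.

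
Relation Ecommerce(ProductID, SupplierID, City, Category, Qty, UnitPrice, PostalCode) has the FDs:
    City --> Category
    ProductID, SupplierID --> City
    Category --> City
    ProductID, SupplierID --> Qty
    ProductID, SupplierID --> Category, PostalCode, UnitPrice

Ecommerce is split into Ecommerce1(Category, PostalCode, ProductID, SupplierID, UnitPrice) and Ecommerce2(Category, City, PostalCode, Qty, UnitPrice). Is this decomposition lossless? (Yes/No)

The shared attributes are {Category, PostalCode, UnitPrice} and {Category, PostalCode, UnitPrice}⁺ = {Category, City, PostalCode, UnitPrice}.
The closure covers neither Ecommerce1 nor Ecommerce2 entirely; the join is not lossless.

No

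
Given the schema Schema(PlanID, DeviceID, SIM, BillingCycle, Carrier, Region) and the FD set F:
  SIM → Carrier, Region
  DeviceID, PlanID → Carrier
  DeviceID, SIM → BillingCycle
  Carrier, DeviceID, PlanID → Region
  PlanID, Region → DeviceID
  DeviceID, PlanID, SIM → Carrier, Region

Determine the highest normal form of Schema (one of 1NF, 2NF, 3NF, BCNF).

1NF

Candidate key: {PlanID, SIM}. Prime attributes: {PlanID, SIM}.
SIM → Carrier, Region: {SIM}⁺ = {Carrier, Region, SIM}, which is not all of the attributes, so the left side is not a superkey — BCNF is violated.
SIM → Carrier, Region determines the non-prime attributes {Carrier, Region} from a non-superkey — 3NF is violated.
Since {SIM} ⊂ {PlanID, SIM} and {SIM}⁺ ⊇ {Carrier, Region} with {Carrier, Region} non-prime, there is a partial dependency; 2NF fails.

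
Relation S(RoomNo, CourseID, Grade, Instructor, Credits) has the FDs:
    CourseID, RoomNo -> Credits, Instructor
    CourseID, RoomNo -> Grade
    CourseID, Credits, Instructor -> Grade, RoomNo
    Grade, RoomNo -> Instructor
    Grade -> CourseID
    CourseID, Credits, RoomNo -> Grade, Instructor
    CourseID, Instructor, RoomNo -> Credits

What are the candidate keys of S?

{CourseID, Credits, Instructor}, {CourseID, RoomNo}, {Credits, Grade, Instructor}, {Grade, RoomNo}

{CourseID, RoomNo}⁺ = {CourseID, Credits, Grade, Instructor, RoomNo}, which is every attribute, so {CourseID, RoomNo} is a candidate key.
{Grade, RoomNo}⁺ = {CourseID, Credits, Grade, Instructor, RoomNo}, which is every attribute, so {Grade, RoomNo} is a candidate key.
{CourseID, Credits, Instructor}⁺ = {CourseID, Credits, Grade, Instructor, RoomNo}, which is every attribute, so {CourseID, Credits, Instructor} is a candidate key.
{Credits, Grade, Instructor}⁺ = {CourseID, Credits, Grade, Instructor, RoomNo}, which is every attribute, so {Credits, Grade, Instructor} is a candidate key.
These are minimal and exhaustive — every other superkey contains one of them.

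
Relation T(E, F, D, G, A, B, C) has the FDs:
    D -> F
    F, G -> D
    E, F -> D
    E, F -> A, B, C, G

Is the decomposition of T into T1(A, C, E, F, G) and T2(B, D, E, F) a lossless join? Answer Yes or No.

Yes

Common attributes: {E, F}; their closure is {A, B, C, D, E, F, G}.
This includes all of T1, so the common attributes are a superkey of T1 — the join is lossless.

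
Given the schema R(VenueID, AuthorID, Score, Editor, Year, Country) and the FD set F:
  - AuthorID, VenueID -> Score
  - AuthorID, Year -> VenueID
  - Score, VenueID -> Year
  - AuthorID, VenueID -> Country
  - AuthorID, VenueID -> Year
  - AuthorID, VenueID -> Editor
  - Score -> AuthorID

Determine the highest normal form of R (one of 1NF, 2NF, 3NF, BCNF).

3NF

Candidate keys: {AuthorID, VenueID}, {AuthorID, Year}, {Score, VenueID}, {Score, Year}. Prime attributes: {AuthorID, Score, VenueID, Year}.
Score -> AuthorID breaks BCNF: {Score}⁺ = {AuthorID, Score}, so {Score} is not a superkey.
Since {AuthorID} ⊆ prime attributes and every other non-superkey FD also has a prime right side, the schema is in 3NF.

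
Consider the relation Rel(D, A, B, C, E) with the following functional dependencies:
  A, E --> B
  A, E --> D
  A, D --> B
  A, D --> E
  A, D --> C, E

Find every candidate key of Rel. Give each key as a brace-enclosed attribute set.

Attributes never on any right-hand side: {A} — every candidate key must contain it.
{A, D} is a candidate key since {A, D}⁺ = {A, B, C, D, E} covers every attribute.
{A, E} is a candidate key since {A, E}⁺ = {A, B, C, D, E} covers every attribute.
No proper subset of any of these is a key, and no other minimal superkey exists.

{A, D}, {A, E}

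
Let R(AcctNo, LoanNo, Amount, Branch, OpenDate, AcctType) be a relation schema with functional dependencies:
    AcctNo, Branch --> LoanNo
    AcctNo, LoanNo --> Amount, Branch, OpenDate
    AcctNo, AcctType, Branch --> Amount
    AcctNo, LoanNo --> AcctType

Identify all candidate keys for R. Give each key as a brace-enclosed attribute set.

{AcctNo} never appears on the right of any FD, so every key must include it.
{AcctNo, Branch}⁺ = {AcctNo, AcctType, Amount, Branch, LoanNo, OpenDate} — all of the relation — so {AcctNo, Branch} is a candidate key.
{AcctNo, LoanNo}⁺ = {AcctNo, AcctType, Amount, Branch, LoanNo, OpenDate} — all of the relation — so {AcctNo, LoanNo} is a candidate key.
These are minimal and exhaustive — every other superkey contains one of them.

{AcctNo, Branch}, {AcctNo, LoanNo}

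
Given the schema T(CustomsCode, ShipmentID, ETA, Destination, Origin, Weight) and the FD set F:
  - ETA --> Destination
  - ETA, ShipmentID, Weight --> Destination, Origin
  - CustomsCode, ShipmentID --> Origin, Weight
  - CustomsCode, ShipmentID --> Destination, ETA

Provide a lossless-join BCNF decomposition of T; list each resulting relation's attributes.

{CustomsCode, ETA, ShipmentID, Weight}; {Destination, ETA}; {ETA, Origin, ShipmentID, Weight}

Candidate key of the original relation: {CustomsCode, ShipmentID}.
Within {CustomsCode, Destination, ETA, Origin, ShipmentID, Weight}: {ETA}⁺ ∩ {CustomsCode, Destination, ETA, Origin, ShipmentID, Weight} = {Destination, ETA}, not the whole set, so ETA --> Destination violates BCNF; decompose into {Destination, ETA} and {CustomsCode, ETA, Origin, ShipmentID, Weight}.
{Destination, ETA}: every determinant is a superkey — BCNF.
Within {CustomsCode, ETA, Origin, ShipmentID, Weight}: {ETA, ShipmentID, Weight}⁺ ∩ {CustomsCode, ETA, Origin, ShipmentID, Weight} = {ETA, Origin, ShipmentID, Weight}, not the whole set, so ETA, ShipmentID, Weight --> Origin violates BCNF; decompose into {ETA, Origin, ShipmentID, Weight} and {CustomsCode, ETA, ShipmentID, Weight}.
{ETA, Origin, ShipmentID, Weight}: every determinant is a superkey — BCNF.
{CustomsCode, ETA, ShipmentID, Weight}: every determinant is a superkey — BCNF.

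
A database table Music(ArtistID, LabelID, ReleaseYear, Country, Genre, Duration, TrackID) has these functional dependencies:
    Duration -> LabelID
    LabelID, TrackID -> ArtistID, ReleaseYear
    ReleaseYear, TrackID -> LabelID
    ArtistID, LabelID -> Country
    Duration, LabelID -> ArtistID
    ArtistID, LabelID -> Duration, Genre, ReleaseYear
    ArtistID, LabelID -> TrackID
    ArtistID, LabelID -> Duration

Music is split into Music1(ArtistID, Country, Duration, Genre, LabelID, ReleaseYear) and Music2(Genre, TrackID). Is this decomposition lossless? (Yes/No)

Music1 ∩ Music2 = {Genre}; its closure under F is {Genre}.
The closure covers neither Music1 nor Music2 entirely; the join is not lossless.

No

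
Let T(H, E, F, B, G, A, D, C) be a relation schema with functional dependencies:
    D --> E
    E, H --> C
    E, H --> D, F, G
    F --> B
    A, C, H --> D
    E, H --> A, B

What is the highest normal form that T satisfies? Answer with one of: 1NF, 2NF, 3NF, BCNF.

Candidate keys: {A, C, H}, {D, H}, {E, H}. Prime attributes: {A, C, D, E, H}.
For D --> E we have {D}⁺ = {D, E}; {D} is not a superkey, so BCNF fails.
F --> B has non-prime {B} on the right and a non-superkey on the left, so 3NF fails.
No proper subset of a key has a non-prime attribute in its closure, so there is no partial dependency; 2NF holds.

2NF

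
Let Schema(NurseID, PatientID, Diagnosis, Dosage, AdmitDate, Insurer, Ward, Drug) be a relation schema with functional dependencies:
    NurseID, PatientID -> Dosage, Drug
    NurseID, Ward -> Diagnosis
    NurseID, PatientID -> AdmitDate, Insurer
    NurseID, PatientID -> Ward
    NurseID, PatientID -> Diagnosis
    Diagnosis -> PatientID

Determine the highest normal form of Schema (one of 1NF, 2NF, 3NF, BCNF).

3NF

Candidate keys: {Diagnosis, NurseID}, {NurseID, PatientID}, {NurseID, Ward}. Prime attributes: {Diagnosis, NurseID, PatientID, Ward}.
Diagnosis -> PatientID: {Diagnosis}⁺ = {Diagnosis, PatientID}, which is not all of the attributes, so the left side is not a superkey — BCNF is violated.
But every attribute on its right side ({PatientID}) is prime, and the same holds for every other non-superkey FD, so 3NF still holds.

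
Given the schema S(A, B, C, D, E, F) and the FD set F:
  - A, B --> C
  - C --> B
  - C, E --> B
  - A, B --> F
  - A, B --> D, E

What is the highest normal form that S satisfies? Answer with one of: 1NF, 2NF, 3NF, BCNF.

3NF

Candidate keys: {A, B}, {A, C}. Prime attributes: {A, B, C}.
C --> B: {C}⁺ = {B, C}, which is not all of the attributes, so the left side is not a superkey — BCNF is violated.
Since {B} ⊆ prime attributes and every other non-superkey FD also has a prime right side, the schema is in 3NF.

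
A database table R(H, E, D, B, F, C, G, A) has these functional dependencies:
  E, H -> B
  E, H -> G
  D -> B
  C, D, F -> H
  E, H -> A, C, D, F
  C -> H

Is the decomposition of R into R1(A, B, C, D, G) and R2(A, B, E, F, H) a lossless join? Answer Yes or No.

No

R1 ∩ R2 = {A, B}; its closure under F is {A, B}.
The closure covers neither R1 nor R2 entirely; the join is not lossless.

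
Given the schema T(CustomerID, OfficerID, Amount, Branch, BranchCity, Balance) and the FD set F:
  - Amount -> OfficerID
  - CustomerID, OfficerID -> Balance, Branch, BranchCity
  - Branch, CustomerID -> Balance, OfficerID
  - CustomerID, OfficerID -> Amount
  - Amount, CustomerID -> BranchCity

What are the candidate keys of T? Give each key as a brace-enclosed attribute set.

{CustomerID} never appears on the right of any FD, so every key must include it.
{Amount, CustomerID} is a candidate key since {Amount, CustomerID}⁺ = {Amount, Balance, Branch, BranchCity, CustomerID, OfficerID} covers every attribute.
{Branch, CustomerID} is a candidate key since {Branch, CustomerID}⁺ = {Amount, Balance, Branch, BranchCity, CustomerID, OfficerID} covers every attribute.
{CustomerID, OfficerID} is a candidate key since {CustomerID, OfficerID}⁺ = {Amount, Balance, Branch, BranchCity, CustomerID, OfficerID} covers every attribute.
These are minimal and exhaustive — every other superkey contains one of them.

{Amount, CustomerID}, {Branch, CustomerID}, {CustomerID, OfficerID}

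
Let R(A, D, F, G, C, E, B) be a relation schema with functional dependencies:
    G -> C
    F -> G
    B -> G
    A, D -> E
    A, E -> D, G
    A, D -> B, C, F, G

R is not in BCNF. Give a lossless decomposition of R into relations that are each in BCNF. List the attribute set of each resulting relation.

{A, B, D, E, F}; {C, G}; {F, G}

Candidate keys of the original relation: {A, D}, {A, E}.
Within {A, B, C, D, E, F, G}: {G}⁺ ∩ {A, B, C, D, E, F, G} = {C, G}, not the whole set, so G -> C violates BCNF; decompose into {C, G} and {A, B, D, E, F, G}.
{C, G}: every determinant is a superkey — BCNF.
Within {A, B, D, E, F, G}: {F}⁺ ∩ {A, B, D, E, F, G} = {F, G}, not the whole set, so F -> G violates BCNF; decompose into {F, G} and {A, B, D, E, F}.
{F, G}: every determinant is a superkey — BCNF.
{A, B, D, E, F}: every determinant is a superkey — BCNF.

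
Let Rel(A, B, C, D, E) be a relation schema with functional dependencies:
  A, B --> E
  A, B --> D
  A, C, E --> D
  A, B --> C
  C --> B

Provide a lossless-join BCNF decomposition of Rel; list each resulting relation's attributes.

Candidate keys of the original relation: {A, B}, {A, C}.
Within {A, B, C, D, E}: {C}⁺ ∩ {A, B, C, D, E} = {B, C}, not the whole set, so C --> B violates BCNF; decompose into {B, C} and {A, C, D, E}.
{B, C} has no BCNF violation.
{A, C, D, E} has no BCNF violation.

{A, C, D, E}; {B, C}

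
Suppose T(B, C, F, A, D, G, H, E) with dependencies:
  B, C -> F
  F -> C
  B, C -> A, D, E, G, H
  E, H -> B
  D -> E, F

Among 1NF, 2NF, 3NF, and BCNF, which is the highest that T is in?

3NF

Candidate keys: {B, C}, {B, D}, {B, F}, {C, E, H}, {D, H}, {E, F, H}. Prime attributes: {B, C, D, E, F, H}.
For F -> C we have {F}⁺ = {C, F}; {F} is not a superkey, so BCNF fails.
But every attribute on its right side ({C}) is prime, and the same holds for every other non-superkey FD, so 3NF still holds.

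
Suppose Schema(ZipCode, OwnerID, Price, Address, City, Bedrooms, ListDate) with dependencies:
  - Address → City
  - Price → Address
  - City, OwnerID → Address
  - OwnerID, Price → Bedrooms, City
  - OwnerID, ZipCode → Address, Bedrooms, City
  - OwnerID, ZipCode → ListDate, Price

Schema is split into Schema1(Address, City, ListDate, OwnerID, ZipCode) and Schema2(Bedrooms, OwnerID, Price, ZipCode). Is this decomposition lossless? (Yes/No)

Schema1 ∩ Schema2 = {OwnerID, ZipCode}; its closure under F is {Address, Bedrooms, City, ListDate, OwnerID, Price, ZipCode}.
Since Schema1 ⊆ {Address, Bedrooms, City, ListDate, OwnerID, Price, ZipCode}, the intersection is a superkey of Schema1; the decomposition is lossless.

Yes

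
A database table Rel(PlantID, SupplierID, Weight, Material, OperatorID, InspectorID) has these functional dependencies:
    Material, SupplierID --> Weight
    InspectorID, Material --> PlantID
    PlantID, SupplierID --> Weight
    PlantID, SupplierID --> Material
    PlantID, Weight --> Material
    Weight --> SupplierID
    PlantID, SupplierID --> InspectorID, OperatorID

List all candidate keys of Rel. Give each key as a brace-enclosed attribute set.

{PlantID, SupplierID}⁺ = {InspectorID, Material, OperatorID, PlantID, SupplierID, Weight} — all of the relation — so {PlantID, SupplierID} is a candidate key.
{PlantID, Weight}⁺ = {InspectorID, Material, OperatorID, PlantID, SupplierID, Weight} — all of the relation — so {PlantID, Weight} is a candidate key.
{InspectorID, Material, SupplierID}⁺ = {InspectorID, Material, OperatorID, PlantID, SupplierID, Weight} — all of the relation — so {InspectorID, Material, SupplierID} is a candidate key.
{InspectorID, Material, Weight}⁺ = {InspectorID, Material, OperatorID, PlantID, SupplierID, Weight} — all of the relation — so {InspectorID, Material, Weight} is a candidate key.
No proper subset of any of these is a key, and no other minimal superkey exists.

{InspectorID, Material, SupplierID}, {InspectorID, Material, Weight}, {PlantID, SupplierID}, {PlantID, Weight}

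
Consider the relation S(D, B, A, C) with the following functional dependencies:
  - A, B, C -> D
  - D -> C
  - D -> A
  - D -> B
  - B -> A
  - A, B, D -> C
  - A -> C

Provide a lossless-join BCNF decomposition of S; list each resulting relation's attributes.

Candidate keys of the original relation: {B}, {D}.
Within {A, B, C, D}: {A}⁺ ∩ {A, B, C, D} = {A, C}, not the whole set, so A -> C violates BCNF; decompose into {A, C} and {A, B, D}.
{A, C}: every determinant is a superkey — BCNF.
{A, B, D}: every determinant is a superkey — BCNF.

{A, B, D}; {A, C}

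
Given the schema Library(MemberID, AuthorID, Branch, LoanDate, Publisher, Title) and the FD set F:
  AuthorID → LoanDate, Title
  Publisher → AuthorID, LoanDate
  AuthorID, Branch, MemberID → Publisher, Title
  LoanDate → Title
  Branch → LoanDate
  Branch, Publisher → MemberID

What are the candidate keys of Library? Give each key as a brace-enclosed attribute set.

{Branch} never appears on the right of any FD, so every key must include it.
{Branch, Publisher}⁺ = {AuthorID, Branch, LoanDate, MemberID, Publisher, Title}, which is every attribute, so {Branch, Publisher} is a candidate key.
{AuthorID, Branch, MemberID}⁺ = {AuthorID, Branch, LoanDate, MemberID, Publisher, Title}, which is every attribute, so {AuthorID, Branch, MemberID} is a candidate key.
No proper subset of any of these is a key, and no other minimal superkey exists.

{AuthorID, Branch, MemberID}, {Branch, Publisher}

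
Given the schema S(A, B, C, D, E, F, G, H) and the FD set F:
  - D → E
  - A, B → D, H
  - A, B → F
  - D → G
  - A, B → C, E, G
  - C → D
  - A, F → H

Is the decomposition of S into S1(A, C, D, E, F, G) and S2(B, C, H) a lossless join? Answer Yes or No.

No

The shared attributes are {C} and {C}⁺ = {C, D, E, G}.
The closure covers neither S1 nor S2 entirely; the join is not lossless.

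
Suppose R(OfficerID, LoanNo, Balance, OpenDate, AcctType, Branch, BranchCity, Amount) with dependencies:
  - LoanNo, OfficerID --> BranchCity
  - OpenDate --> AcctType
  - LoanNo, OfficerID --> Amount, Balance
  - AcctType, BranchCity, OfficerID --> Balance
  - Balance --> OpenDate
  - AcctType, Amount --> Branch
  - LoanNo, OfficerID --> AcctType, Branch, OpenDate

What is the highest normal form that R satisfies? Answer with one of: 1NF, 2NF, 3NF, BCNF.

Candidate key: {LoanNo, OfficerID}. Prime attributes: {LoanNo, OfficerID}.
OpenDate --> AcctType: {OpenDate}⁺ = {AcctType, OpenDate}, which is not all of the attributes, so the left side is not a superkey — BCNF is violated.
OpenDate --> AcctType has non-prime {AcctType} on the right and a non-superkey on the left, so 3NF fails.
Checking every proper subset of each key, none determines a non-prime attribute — 2NF is satisfied.

2NF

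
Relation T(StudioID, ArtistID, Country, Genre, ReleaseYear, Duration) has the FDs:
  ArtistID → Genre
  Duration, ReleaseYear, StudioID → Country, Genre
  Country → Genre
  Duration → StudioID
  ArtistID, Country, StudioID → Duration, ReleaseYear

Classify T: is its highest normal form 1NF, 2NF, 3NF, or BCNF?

1NF

Candidate keys: {ArtistID, Country, Duration}, {ArtistID, Country, StudioID}, {ArtistID, Duration, ReleaseYear}. Prime attributes: {ArtistID, Country, Duration, ReleaseYear, StudioID}.
For ArtistID → Genre we have {ArtistID}⁺ = {ArtistID, Genre}; {ArtistID} is not a superkey, so BCNF fails.
Because {Genre} is non-prime and the left side of ArtistID → Genre is not a superkey, the relation is not in 3NF.
Since {ArtistID} ⊂ {ArtistID, Country, Duration} and {ArtistID}⁺ ⊇ {Genre} with {Genre} non-prime, there is a partial dependency; 2NF fails.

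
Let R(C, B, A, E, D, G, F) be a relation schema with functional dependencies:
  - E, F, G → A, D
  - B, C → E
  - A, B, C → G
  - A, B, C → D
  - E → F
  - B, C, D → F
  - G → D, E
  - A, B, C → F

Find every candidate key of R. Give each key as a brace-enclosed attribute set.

{A, B, C}, {B, C, G}

No FD produces {B, C}, so they must be in every candidate key.
{A, B, C}⁺ = {A, B, C, D, E, F, G}, which is every attribute, so {A, B, C} is a candidate key.
{B, C, G}⁺ = {A, B, C, D, E, F, G}, which is every attribute, so {B, C, G} is a candidate key.
No proper subset of any of these is a key, and no other minimal superkey exists.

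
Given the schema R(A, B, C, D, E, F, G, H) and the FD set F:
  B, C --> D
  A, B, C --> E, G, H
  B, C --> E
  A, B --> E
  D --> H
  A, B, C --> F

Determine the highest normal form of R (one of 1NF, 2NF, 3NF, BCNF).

1NF

Candidate key: {A, B, C}. Prime attributes: {A, B, C}.
For B, C --> D we have {B, C}⁺ = {B, C, D, E, H}; {B, C} is not a superkey, so BCNF fails.
Because {D} is non-prime and the left side of B, C --> D is not a superkey, the relation is not in 3NF.
The proper key subset {A, B} of {A, B, C} determines non-prime {E}, so the relation is not even in 2NF.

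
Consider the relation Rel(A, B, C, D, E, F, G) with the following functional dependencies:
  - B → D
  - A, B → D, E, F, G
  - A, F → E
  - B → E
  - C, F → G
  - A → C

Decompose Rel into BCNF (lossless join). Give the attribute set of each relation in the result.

Candidate key of the original relation: {A, B}.
In {A, B, C, D, E, F, G}, {B} is not a superkey ({B}⁺ restricted to this set is {B, D, E}), so split on B → D, E into {B, D, E} and {A, B, C, F, G}.
{B, D, E}: every determinant is a superkey — BCNF.
In {A, B, C, F, G}, {A, F} is not a superkey ({A, F}⁺ restricted to this set is {A, C, F, G}), so split on A, F → C, G into {A, C, F, G} and {A, B, F}.
In {A, C, F, G}, {C, F} is not a superkey ({C, F}⁺ restricted to this set is {C, F, G}), so split on C, F → G into {C, F, G} and {A, C, F}.
{C, F, G}: every determinant is a superkey — BCNF.
In {A, C, F}, {A} is not a superkey ({A}⁺ restricted to this set is {A, C}), so split on A → C into {A, C} and {A, F}.
{A, C}: every determinant is a superkey — BCNF.
{A, F}: every determinant is a superkey — BCNF.
{A, B, F}: every determinant is a superkey — BCNF.

{A, B, F}; {A, C}; {B, D, E}; {C, F, G}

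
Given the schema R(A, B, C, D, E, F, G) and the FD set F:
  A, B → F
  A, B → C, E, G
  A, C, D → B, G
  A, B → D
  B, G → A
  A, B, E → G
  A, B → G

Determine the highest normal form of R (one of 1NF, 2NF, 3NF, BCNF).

Candidate keys: {A, B}, {A, C, D}, {B, G}. Prime attributes: {A, B, C, D, G}.
The left-hand side of every FD is a superkey, so BCNF is satisfied.

BCNF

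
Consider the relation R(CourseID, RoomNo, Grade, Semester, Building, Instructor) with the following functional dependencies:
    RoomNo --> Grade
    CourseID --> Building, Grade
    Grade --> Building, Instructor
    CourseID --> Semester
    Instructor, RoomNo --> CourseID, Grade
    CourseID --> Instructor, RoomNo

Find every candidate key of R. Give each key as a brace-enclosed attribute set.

{CourseID} is a candidate key since {CourseID}⁺ = {Building, CourseID, Grade, Instructor, RoomNo, Semester} covers every attribute.
{RoomNo} is a candidate key since {RoomNo}⁺ = {Building, CourseID, Grade, Instructor, RoomNo, Semester} covers every attribute.
No proper subset of any of these is a key, and no other minimal superkey exists.

{CourseID}, {RoomNo}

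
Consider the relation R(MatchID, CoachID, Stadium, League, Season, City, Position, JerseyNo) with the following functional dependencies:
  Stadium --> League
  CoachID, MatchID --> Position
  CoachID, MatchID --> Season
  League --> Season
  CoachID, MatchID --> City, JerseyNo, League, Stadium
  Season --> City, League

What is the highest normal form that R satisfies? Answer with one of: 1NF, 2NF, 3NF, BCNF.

2NF

Candidate key: {CoachID, MatchID}. Prime attributes: {CoachID, MatchID}.
Stadium --> League breaks BCNF: {Stadium}⁺ = {City, League, Season, Stadium}, so {Stadium} is not a superkey.
Because {League} is non-prime and the left side of Stadium --> League is not a superkey, the relation is not in 3NF.
No non-prime attribute depends on a proper subset of any candidate key, so 2NF holds.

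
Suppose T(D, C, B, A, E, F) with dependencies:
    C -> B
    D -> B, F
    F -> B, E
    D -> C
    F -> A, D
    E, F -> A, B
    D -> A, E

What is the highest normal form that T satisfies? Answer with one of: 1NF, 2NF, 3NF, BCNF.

2NF

Candidate keys: {D}, {F}. Prime attributes: {D, F}.
For C -> B we have {C}⁺ = {B, C}; {C} is not a superkey, so BCNF fails.
C -> B has non-prime {B} on the right and a non-superkey on the left, so 3NF fails.
All keys have size 1, which rules out partial dependencies — 2NF is satisfied.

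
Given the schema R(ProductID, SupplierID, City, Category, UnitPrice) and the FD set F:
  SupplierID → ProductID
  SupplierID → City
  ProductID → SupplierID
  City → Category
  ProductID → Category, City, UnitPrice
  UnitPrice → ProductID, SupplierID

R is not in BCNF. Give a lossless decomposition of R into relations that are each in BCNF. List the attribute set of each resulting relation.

{Category, City}; {City, ProductID, SupplierID, UnitPrice}

Candidate keys of the original relation: {ProductID}, {SupplierID}, {UnitPrice}.
In {Category, City, ProductID, SupplierID, UnitPrice}, {City} is not a superkey ({City}⁺ restricted to this set is {Category, City}), so split on City → Category into {Category, City} and {City, ProductID, SupplierID, UnitPrice}.
{Category, City} has no BCNF violation.
{City, ProductID, SupplierID, UnitPrice} has no BCNF violation.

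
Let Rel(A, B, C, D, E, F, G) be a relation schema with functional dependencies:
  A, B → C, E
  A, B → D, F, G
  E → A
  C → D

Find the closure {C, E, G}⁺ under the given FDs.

{A, C, D, E, G}

Start with {C, E, G}.
E → A applies; add {A} → now {A, C, E, G}.
C → D applies; add {D} → now {A, C, D, E, G}.
No further FD applies.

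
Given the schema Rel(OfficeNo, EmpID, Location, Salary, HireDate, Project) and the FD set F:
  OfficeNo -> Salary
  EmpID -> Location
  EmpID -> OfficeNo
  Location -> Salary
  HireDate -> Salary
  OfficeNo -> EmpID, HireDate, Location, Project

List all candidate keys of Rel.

{EmpID}⁺ = {EmpID, HireDate, Location, OfficeNo, Project, Salary}, which is every attribute, so {EmpID} is a candidate key.
{OfficeNo}⁺ = {EmpID, HireDate, Location, OfficeNo, Project, Salary}, which is every attribute, so {OfficeNo} is a candidate key.
Any other superkey properly contains one of these, so there are no further candidate keys.

{EmpID}, {OfficeNo}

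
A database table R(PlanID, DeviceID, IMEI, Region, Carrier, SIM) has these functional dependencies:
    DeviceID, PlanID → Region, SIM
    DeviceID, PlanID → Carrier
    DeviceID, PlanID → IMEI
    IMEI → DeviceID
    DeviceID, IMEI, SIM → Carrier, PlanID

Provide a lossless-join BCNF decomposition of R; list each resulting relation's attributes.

{Carrier, IMEI, PlanID, Region, SIM}; {DeviceID, IMEI}

Candidate keys of the original relation: {DeviceID, PlanID}, {IMEI, PlanID}, {IMEI, SIM}.
{Carrier, DeviceID, IMEI, PlanID, Region, SIM}: {IMEI} determines {DeviceID, IMEI} here but is not a superkey — split on IMEI → DeviceID, giving {DeviceID, IMEI} and {Carrier, IMEI, PlanID, Region, SIM}.
{DeviceID, IMEI}: every determinant is a superkey — BCNF.
{Carrier, IMEI, PlanID, Region, SIM}: every determinant is a superkey — BCNF.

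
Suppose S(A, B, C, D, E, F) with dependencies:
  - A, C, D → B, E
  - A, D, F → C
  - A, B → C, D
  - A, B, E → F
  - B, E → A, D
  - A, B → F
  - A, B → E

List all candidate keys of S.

Closure of {A, B} is {A, B, C, D, E, F}, the whole schema; {A, B} is a candidate key.
Closure of {B, E} is {A, B, C, D, E, F}, the whole schema; {B, E} is a candidate key.
Closure of {A, C, D} is {A, B, C, D, E, F}, the whole schema; {A, C, D} is a candidate key.
Closure of {A, D, F} is {A, B, C, D, E, F}, the whole schema; {A, D, F} is a candidate key.
These are minimal and exhaustive — every other superkey contains one of them.

{A, B}, {A, C, D}, {A, D, F}, {B, E}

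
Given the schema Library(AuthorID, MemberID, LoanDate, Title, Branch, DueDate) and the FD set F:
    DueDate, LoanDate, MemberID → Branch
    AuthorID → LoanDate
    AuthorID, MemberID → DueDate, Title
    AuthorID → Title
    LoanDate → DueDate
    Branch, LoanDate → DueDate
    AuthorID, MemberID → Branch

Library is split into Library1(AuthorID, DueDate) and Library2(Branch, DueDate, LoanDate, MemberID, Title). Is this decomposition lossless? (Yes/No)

No

Library1 ∩ Library2 = {DueDate}; its closure under F is {DueDate}.
Neither Library1 nor Library2 is contained in that closure, so the decomposition is lossy.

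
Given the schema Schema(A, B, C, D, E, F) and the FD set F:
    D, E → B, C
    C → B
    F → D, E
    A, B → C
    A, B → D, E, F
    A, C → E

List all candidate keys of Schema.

{A, B}, {A, C}, {A, D, E}, {A, F}

No FD produces {A}, so it must be in every candidate key.
{A, B}⁺ = {A, B, C, D, E, F}, which is every attribute, so {A, B} is a candidate key.
{A, C}⁺ = {A, B, C, D, E, F}, which is every attribute, so {A, C} is a candidate key.
{A, F}⁺ = {A, B, C, D, E, F}, which is every attribute, so {A, F} is a candidate key.
{A, D, E}⁺ = {A, B, C, D, E, F}, which is every attribute, so {A, D, E} is a candidate key.
No proper subset of any of these is a key, and no other minimal superkey exists.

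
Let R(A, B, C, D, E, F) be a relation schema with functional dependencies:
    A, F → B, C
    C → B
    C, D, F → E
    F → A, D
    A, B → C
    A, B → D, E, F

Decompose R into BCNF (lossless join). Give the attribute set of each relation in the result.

Candidate keys of the original relation: {A, B}, {A, C}, {F}.
{A, B, C, D, E, F}: {C} determines {B, C} here but is not a superkey — split on C → B, giving {B, C} and {A, C, D, E, F}.
{B, C} has no BCNF violation.
{A, C, D, E, F} has no BCNF violation.

{A, C, D, E, F}; {B, C}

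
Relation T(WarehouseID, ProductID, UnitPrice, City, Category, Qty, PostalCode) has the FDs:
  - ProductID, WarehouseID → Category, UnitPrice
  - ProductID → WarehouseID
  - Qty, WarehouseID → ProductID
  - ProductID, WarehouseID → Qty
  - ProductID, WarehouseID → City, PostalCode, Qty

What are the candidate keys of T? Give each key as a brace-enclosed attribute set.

{ProductID}, {Qty, WarehouseID}

{ProductID}⁺ = {Category, City, PostalCode, ProductID, Qty, UnitPrice, WarehouseID} — all of the relation — so {ProductID} is a candidate key.
{Qty, WarehouseID}⁺ = {Category, City, PostalCode, ProductID, Qty, UnitPrice, WarehouseID} — all of the relation — so {Qty, WarehouseID} is a candidate key.
No proper subset of any of these is a key, and no other minimal superkey exists.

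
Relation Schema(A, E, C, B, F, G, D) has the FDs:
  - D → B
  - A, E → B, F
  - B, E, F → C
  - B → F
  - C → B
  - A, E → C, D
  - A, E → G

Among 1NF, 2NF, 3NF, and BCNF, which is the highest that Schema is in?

2NF

Candidate key: {A, E}. Prime attributes: {A, E}.
D → B: {D}⁺ = {B, D, F}, which is not all of the attributes, so the left side is not a superkey — BCNF is violated.
D → B determines the non-prime attribute {B} from a non-superkey — 3NF is violated.
No non-prime attribute depends on a proper subset of any candidate key, so 2NF holds.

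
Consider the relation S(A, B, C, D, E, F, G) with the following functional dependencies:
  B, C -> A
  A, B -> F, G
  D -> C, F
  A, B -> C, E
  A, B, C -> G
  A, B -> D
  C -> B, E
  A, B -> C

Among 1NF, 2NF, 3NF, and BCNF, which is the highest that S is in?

Candidate keys: {A, B}, {C}, {D}. Prime attributes: {A, B, C, D}.
Each dependency's left side is a superkey — BCNF holds.

BCNF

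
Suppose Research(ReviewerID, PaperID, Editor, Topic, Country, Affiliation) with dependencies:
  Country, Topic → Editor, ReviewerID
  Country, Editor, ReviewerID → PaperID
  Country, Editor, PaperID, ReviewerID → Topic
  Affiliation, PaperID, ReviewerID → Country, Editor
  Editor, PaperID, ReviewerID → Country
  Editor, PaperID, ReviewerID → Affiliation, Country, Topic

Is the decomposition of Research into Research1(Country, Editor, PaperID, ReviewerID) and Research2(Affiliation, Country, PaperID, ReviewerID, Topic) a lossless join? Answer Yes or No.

Common attributes: {Country, PaperID, ReviewerID}; their closure is {Country, PaperID, ReviewerID}.
Neither Research1 nor Research2 is contained in that closure, so the decomposition is lossy.

No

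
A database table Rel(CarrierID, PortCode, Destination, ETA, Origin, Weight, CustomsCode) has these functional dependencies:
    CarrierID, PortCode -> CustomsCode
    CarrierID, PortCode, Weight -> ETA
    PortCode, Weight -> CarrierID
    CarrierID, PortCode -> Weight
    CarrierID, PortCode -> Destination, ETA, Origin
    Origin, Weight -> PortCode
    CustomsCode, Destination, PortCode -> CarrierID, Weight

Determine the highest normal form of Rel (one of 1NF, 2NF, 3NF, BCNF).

BCNF

Candidate keys: {CarrierID, PortCode}, {CustomsCode, Destination, PortCode}, {Origin, Weight}, {PortCode, Weight}. Prime attributes: {CarrierID, CustomsCode, Destination, Origin, PortCode, Weight}.
Every FD has a superkey on the left, so the relation is in BCNF.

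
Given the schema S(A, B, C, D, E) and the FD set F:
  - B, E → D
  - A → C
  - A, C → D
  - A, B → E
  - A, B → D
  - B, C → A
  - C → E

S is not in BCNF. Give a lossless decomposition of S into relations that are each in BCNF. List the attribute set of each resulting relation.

{A, B}; {A, C}; {B, D, E}; {C, E}

Candidate keys of the original relation: {A, B}, {B, C}.
{A, B, C, D, E}: {B, E} determines {B, D, E} here but is not a superkey — split on B, E → D, giving {B, D, E} and {A, B, C, E}.
{B, D, E}: every determinant is a superkey — BCNF.
{A, B, C, E}: {A} determines {A, C, E} here but is not a superkey — split on A → C, E, giving {A, C, E} and {A, B}.
{A, C, E}: {C} determines {C, E} here but is not a superkey — split on C → E, giving {C, E} and {A, C}.
{C, E}: every determinant is a superkey — BCNF.
{A, C}: every determinant is a superkey — BCNF.
{A, B}: every determinant is a superkey — BCNF.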